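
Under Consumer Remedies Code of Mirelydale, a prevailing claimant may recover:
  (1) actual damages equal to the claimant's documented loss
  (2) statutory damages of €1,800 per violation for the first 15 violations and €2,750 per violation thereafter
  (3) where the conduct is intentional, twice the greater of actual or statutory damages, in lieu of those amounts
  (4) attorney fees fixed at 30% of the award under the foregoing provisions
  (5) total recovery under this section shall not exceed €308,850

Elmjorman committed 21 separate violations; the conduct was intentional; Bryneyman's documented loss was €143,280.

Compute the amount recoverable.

First 15 violations: 15 × €1,800 = €27,000
Remaining violations: (21 − 15) × €2,750 = €16,500
Statutory damages: €27,000 + €16,500 = €43,500
Greater of actual damages (€143,280) or statutory damages (€43,500): €143,280
Doubled: 2 × €143,280 = €286,560
Attorney fees: 30% of €286,560 = €85,968
Total before cap: €286,560 + €85,968 = €372,528
Cap at €308,850: €372,528 exceeds the cap → €308,850

€308,850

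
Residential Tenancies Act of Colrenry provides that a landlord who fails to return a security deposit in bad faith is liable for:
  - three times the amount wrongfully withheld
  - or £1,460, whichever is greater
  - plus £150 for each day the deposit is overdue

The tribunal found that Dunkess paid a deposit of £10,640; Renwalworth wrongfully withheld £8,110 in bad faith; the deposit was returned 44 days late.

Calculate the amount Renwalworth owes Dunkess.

Trebled: 3 × £8,110 = £24,330
Minimum £1,460: £24,330 meets the minimum, no increase.
Late-return penalty: 44 × £150 = £6,600
Damages plus late penalty: £24,330 + £6,600 = £30,930

£30,930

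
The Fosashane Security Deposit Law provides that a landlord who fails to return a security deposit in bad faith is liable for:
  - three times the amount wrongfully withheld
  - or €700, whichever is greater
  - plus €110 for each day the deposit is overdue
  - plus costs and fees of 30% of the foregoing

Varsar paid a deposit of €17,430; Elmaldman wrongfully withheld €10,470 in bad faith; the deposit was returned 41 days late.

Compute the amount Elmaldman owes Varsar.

Trebled: 3 × €10,470 = €31,410
Minimum €700: €31,410 meets the minimum, no increase.
Late-return penalty: 41 × €110 = €4,510
Damages plus late penalty: €31,410 + €4,510 = €35,920
Costs and fees: 30% of €35,920 = €10,776
Total recovery: €35,920 + €10,776 = €46,696

€46,696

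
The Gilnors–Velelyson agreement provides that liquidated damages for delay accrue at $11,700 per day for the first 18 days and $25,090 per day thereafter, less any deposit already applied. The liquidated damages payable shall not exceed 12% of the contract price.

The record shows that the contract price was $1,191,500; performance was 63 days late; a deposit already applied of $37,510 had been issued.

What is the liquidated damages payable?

$142,980

First 18 days: 18 × $11,700 = $210,600
Remaining days: (63 − 18) × $25,090 = $1,129,050
Accrued per-day damages: $210,600 + $1,129,050 = $1,339,650
Less deposit already applied: $1,339,650 − $37,510 = $1,302,140
Cap: 12% of $1,191,500 = $142,980
Cap at $142,980: $1,302,140 exceeds the cap → $142,980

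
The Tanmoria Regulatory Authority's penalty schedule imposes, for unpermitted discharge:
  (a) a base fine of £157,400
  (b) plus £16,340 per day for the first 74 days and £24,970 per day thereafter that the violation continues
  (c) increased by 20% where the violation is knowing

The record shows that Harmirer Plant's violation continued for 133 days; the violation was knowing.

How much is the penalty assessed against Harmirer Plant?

£3,407,748

First 74 days: 74 × £16,340 = £1,209,160
Remaining days: (133 − 74) × £24,970 = £1,473,230
Per-day component: £1,209,160 + £1,473,230 = £2,682,390
Base plus per-day: £157,400 + £2,682,390 = £2,839,790
Enhancement: 20% of £2,839,790 = £567,958
Enhanced fine: £2,839,790 + £567,958 = £3,407,748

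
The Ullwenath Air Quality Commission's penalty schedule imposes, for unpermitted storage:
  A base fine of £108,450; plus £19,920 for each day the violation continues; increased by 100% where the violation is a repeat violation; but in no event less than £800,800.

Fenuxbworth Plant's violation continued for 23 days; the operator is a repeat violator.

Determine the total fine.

£1,133,220

Per-day component: 23 × £19,920 = £458,160
Base plus per-day: £108,450 + £458,160 = £566,610
Enhancement: 100% of £566,610 = £566,610
Enhanced fine: £566,610 + £566,610 = £1,133,220
Minimum £800,800: £1,133,220 meets the minimum, no increase.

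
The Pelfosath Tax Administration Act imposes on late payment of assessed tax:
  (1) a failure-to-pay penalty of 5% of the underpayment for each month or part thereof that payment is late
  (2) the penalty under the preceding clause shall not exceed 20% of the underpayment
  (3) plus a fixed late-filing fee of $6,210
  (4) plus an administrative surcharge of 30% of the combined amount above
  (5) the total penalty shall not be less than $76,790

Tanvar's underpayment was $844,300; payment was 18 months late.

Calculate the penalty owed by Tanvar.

$227,591

Accrued rate: 5% × 18 = 90%, capped at 20% → 20%
Failure-to-pay penalty: 20% of $844,300 = $168,860
Penalty before surcharge: $168,860 + $6,210 = $175,070
Administrative surcharge: 30% of $175,070 = $52,521
Total penalty: $175,070 + $52,521 = $227,591
Minimum $76,790: $227,591 meets the minimum, no increase.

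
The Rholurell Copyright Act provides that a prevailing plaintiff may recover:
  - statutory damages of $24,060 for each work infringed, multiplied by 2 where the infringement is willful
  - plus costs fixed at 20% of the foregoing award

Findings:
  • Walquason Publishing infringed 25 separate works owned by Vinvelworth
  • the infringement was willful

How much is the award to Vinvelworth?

Statutory damages: 25 × $24,060 = $601,500
Doubled: 2 × $601,500 = $1,203,000
Costs: 20% of $1,203,000 = $240,600
Award plus costs: $1,203,000 + $240,600 = $1,443,600

$1,443,600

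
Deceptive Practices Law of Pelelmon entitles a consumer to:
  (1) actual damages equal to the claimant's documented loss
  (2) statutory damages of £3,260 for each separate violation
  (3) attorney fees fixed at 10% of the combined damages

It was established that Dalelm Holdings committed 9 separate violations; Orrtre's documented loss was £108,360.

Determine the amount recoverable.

£151,470

Statutory damages: 9 × £3,260 = £29,340
Combined damages: £108,360 + £29,340 = £137,700
Attorney fees: 10% of £137,700 = £13,770
Total recovery: £137,700 + £13,770 = £151,470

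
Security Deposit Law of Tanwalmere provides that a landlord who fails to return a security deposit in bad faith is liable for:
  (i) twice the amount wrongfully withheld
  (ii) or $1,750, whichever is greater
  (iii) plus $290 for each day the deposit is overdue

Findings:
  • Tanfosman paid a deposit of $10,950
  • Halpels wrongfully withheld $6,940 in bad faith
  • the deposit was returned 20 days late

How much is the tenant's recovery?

$19,680

Doubled: 2 × $6,940 = $13,880
Minimum $1,750: $13,880 meets the minimum, no increase.
Late-return penalty: 20 × $290 = $5,800
Damages plus late penalty: $13,880 + $5,800 = $19,680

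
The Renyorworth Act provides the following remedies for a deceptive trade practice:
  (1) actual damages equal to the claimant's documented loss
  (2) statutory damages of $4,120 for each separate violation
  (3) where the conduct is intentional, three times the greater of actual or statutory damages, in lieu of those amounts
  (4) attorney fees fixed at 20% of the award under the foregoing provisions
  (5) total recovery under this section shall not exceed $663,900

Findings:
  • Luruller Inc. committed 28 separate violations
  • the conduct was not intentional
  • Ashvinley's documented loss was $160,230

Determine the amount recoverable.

Total recovery: $330,708

Statutory damages: 28 × $4,120 = $115,360
Conduct not intentional: the in-lieu enhancement does not apply.
Actual plus statutory damages: $160,230 + $115,360 = $275,590
Attorney fees: 20% of $275,590 = $55,118
Total before cap: $275,590 + $55,118 = $330,708
Cap at $663,900: $330,708 is within the cap, no reduction.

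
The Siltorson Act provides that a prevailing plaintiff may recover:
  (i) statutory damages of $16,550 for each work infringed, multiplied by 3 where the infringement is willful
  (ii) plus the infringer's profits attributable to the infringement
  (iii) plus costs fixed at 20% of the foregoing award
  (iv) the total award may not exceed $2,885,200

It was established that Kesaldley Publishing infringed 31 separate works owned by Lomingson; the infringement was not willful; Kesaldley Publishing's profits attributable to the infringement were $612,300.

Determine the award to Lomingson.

Award: $1,350,420

Statutory damages: 31 × $16,550 = $513,050
Infringement not willful: no ×3 enhancement.
Combined award: $513,050 + $612,300 = $1,125,350
Costs: 20% of $1,125,350 = $225,070
Award plus costs: $1,125,350 + $225,070 = $1,350,420
Cap at $2,885,200: $1,350,420 is within the cap, no reduction.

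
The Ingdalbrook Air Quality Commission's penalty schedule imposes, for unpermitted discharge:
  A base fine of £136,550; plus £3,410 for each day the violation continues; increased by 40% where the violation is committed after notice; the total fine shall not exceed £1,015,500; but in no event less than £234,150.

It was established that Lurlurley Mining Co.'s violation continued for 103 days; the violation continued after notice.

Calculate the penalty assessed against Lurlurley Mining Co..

Per-day component: 103 × £3,410 = £351,230
Base plus per-day: £136,550 + £351,230 = £487,780
Enhancement: 40% of £487,780 = £195,112
Enhanced fine: £487,780 + £195,112 = £682,892
Cap at £1,015,500: £682,892 is within the cap, no reduction.
Minimum £234,150: £682,892 meets the minimum, no increase.

£682,892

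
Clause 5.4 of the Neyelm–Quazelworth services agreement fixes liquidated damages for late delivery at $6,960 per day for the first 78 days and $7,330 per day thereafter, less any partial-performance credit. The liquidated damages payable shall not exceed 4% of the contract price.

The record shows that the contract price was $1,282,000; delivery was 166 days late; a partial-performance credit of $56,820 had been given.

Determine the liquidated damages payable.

$51,280

First 78 days: 78 × $6,960 = $542,880
Remaining days: (166 − 78) × $7,330 = $645,040
Accrued per-day damages: $542,880 + $645,040 = $1,187,920
Less partial-performance credit: $1,187,920 − $56,820 = $1,131,100
Cap: 4% of $1,282,000 = $51,280
Cap at $51,280: $1,131,100 exceeds the cap → $51,280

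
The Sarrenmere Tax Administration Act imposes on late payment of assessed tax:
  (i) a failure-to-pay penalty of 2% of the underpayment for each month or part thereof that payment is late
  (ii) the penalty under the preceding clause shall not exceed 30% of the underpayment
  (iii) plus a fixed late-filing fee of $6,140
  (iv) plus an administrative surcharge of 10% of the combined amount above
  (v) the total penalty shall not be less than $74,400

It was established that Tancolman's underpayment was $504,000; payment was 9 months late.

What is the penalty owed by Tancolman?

$106,546

Accrued rate: 2% × 9 = 18%, capped at 30% → 18%
Failure-to-pay penalty: 18% of $504,000 = $90,720
Penalty before surcharge: $90,720 + $6,140 = $96,860
Administrative surcharge: 10% of $96,860 = $9,686
Total penalty: $96,860 + $9,686 = $106,546
Minimum $74,400: $106,546 meets the minimum, no increase.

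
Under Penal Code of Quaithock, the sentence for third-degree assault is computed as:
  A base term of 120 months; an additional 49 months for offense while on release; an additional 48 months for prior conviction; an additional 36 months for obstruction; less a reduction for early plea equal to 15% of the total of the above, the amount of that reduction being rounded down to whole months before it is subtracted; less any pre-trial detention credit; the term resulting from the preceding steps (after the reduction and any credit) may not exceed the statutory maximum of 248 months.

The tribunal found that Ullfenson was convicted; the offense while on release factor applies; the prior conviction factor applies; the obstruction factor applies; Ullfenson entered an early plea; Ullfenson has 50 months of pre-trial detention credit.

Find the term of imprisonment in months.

166 months

Offense while on release enhancement: +49 months
Prior conviction enhancement: +48 months
Obstruction enhancement: +36 months
Adjusted term: 120 months + 49 months + 48 months + 36 months = 253 months
Early plea reduction: 15% of 253 months = 37 months (rounded down)
After reduction: 253 − 37 = 216 months
Less pre-trial detention credit: 216 months − 50 months = 166 months
Cap at 248 months: 166 months is within the cap, no reduction.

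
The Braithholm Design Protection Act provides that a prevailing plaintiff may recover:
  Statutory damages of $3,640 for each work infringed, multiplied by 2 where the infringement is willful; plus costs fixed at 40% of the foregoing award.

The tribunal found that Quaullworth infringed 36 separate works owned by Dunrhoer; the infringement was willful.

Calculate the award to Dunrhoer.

Statutory damages: 36 × $3,640 = $131,040
Doubled: 2 × $131,040 = $262,080
Costs: 40% of $262,080 = $104,832
Award plus costs: $262,080 + $104,832 = $366,912

$366,912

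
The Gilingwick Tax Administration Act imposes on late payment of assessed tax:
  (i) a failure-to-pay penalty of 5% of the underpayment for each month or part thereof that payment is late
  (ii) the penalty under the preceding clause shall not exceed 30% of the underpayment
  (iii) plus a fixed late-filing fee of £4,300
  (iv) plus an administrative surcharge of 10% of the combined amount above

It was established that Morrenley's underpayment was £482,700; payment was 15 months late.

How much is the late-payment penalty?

Accrued rate: 5% × 15 = 75%, capped at 30% → 30%
Failure-to-pay penalty: 30% of £482,700 = £144,810
Penalty before surcharge: £144,810 + £4,300 = £149,110
Administrative surcharge: 10% of £149,110 = £14,911
Total penalty: £149,110 + £14,911 = £164,021

£164,021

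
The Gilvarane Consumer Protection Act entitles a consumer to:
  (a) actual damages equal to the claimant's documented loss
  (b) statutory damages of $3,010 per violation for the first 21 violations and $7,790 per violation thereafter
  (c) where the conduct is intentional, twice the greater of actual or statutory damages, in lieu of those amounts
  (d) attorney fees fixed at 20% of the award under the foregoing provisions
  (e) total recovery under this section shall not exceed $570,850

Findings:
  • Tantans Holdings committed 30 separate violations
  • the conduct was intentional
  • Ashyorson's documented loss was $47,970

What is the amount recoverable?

$319,968

First 21 violations: 21 × $3,010 = $63,210
Remaining violations: (30 − 21) × $7,790 = $70,110
Statutory damages: $63,210 + $70,110 = $133,320
Greater of actual damages ($47,970) or statutory damages ($133,320): $133,320
Doubled: 2 × $133,320 = $266,640
Attorney fees: 20% of $266,640 = $53,328
Total before cap: $266,640 + $53,328 = $319,968
Cap at $570,850: $319,968 is within the cap, no reduction.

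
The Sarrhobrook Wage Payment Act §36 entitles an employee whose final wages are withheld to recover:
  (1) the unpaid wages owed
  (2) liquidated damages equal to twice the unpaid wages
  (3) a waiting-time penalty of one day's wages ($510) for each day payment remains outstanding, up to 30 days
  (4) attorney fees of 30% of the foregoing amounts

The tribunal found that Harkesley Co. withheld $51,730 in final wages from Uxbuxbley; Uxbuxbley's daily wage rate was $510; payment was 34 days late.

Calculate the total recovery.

Doubled: 2 × $51,730 = $103,460
Penalty days: min(34, 30) = 30
Waiting-time penalty: 30 × $510 = $15,300
Subtotal: $51,730 + $103,460 + $15,300 = $170,490
Attorney fees: 30% of $170,490 = $51,147
Total award: $170,490 + $51,147 = $221,637

$221,637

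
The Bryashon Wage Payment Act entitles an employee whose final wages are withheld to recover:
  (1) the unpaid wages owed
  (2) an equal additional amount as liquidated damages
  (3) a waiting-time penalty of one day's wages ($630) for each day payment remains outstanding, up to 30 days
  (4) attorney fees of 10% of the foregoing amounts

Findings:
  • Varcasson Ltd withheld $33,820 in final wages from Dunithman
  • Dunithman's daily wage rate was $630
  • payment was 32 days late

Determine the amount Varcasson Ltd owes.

Liquidated damages (equal amount): $33,820
Penalty days: min(32, 30) = 30
Waiting-time penalty: 30 × $630 = $18,900
Subtotal: $33,820 + $33,820 + $18,900 = $86,540
Attorney fees: 10% of $86,540 = $8,654
Total award: $86,540 + $8,654 = $95,194

$95,194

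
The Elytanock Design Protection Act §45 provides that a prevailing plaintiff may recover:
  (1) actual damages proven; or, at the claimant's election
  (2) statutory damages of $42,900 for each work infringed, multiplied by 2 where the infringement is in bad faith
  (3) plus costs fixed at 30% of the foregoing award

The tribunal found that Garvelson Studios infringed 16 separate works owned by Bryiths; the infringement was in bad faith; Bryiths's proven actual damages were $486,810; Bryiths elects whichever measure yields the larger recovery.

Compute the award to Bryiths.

Statutory damages: 16 × $42,900 = $686,400
Doubled: 2 × $686,400 = $1,372,800
Greater of actual damages ($486,810) or enhanced statutory damages ($1,372,800): $1,372,800
Costs: 30% of $1,372,800 = $411,840
Award plus costs: $1,372,800 + $411,840 = $1,784,640

$1,784,640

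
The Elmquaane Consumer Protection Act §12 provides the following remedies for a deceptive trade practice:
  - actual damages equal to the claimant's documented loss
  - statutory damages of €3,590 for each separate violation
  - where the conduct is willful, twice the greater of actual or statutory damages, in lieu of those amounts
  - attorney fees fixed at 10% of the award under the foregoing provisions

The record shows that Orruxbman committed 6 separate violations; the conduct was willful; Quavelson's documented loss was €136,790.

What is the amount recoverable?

€300,938

Statutory damages: 6 × €3,590 = €21,540
Greater of actual damages (€136,790) or statutory damages (€21,540): €136,790
Doubled: 2 × €136,790 = €273,580
Attorney fees: 10% of €273,580 = €27,358
Total recovery: €273,580 + €27,358 = €300,938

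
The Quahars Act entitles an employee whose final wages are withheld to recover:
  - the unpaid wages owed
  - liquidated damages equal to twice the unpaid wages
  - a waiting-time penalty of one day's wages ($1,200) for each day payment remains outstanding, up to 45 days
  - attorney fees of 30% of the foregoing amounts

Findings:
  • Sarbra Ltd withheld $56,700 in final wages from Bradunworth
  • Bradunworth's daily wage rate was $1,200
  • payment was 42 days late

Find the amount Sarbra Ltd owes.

Doubled: 2 × $56,700 = $113,400
Penalty days: min(42, 45) = 42
Waiting-time penalty: 42 × $1,200 = $50,400
Subtotal: $56,700 + $113,400 + $50,400 = $220,500
Attorney fees: 30% of $220,500 = $66,150
Total award: $220,500 + $66,150 = $286,650

$286,650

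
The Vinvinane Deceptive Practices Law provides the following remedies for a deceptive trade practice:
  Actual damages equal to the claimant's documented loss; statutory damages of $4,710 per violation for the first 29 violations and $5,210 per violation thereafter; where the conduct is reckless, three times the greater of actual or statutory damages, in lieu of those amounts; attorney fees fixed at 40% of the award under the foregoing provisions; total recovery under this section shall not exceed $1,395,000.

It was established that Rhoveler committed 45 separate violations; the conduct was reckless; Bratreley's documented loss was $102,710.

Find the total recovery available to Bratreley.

First 29 violations: 29 × $4,710 = $136,590
Remaining violations: (45 − 29) × $5,210 = $83,360
Statutory damages: $136,590 + $83,360 = $219,950
Greater of actual damages ($102,710) or statutory damages ($219,950): $219,950
Trebled: 3 × $219,950 = $659,850
Attorney fees: 40% of $659,850 = $263,940
Total before cap: $659,850 + $263,940 = $923,790
Cap at $1,395,000: $923,790 is within the cap, no reduction.

$923,790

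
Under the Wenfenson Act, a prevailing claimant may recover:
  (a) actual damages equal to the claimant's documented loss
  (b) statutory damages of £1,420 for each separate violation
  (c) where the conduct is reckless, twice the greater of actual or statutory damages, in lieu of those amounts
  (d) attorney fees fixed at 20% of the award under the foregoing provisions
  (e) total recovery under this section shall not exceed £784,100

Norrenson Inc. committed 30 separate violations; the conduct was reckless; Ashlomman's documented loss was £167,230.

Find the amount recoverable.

£401,352

Statutory damages: 30 × £1,420 = £42,600
Greater of actual damages (£167,230) or statutory damages (£42,600): £167,230
Doubled: 2 × £167,230 = £334,460
Attorney fees: 20% of £334,460 = £66,892
Total before cap: £334,460 + £66,892 = £401,352
Cap at £784,100: £401,352 is within the cap, no reduction.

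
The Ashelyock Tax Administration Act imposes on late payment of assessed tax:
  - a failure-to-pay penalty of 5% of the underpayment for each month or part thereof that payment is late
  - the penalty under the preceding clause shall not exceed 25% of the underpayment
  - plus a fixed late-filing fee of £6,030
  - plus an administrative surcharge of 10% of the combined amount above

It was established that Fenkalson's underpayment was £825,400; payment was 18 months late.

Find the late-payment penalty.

£233,618

Accrued rate: 5% × 18 = 90%, capped at 25% → 25%
Failure-to-pay penalty: 25% of £825,400 = £206,350
Penalty before surcharge: £206,350 + £6,030 = £212,380
Administrative surcharge: 10% of £212,380 = £21,238
Total penalty: £212,380 + £21,238 = £233,618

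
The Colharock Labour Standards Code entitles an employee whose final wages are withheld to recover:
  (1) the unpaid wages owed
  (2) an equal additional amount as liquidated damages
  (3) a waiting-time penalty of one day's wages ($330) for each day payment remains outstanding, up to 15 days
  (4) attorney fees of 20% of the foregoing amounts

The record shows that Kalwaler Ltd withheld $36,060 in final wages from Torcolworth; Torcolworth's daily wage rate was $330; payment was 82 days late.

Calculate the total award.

Liquidated damages (equal amount): $36,060
Penalty days: min(82, 15) = 15
Waiting-time penalty: 15 × $330 = $4,950
Subtotal: $36,060 + $36,060 + $4,950 = $77,070
Attorney fees: 20% of $77,070 = $15,414
Total award: $77,070 + $15,414 = $92,484

$92,484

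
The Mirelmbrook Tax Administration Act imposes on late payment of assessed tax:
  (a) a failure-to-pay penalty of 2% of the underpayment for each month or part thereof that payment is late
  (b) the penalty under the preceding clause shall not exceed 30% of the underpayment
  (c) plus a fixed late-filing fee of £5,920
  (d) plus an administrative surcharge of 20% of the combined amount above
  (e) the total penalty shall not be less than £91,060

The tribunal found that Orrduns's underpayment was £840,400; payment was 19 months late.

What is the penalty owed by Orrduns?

Accrued rate: 2% × 19 = 38%, capped at 30% → 30%
Failure-to-pay penalty: 30% of £840,400 = £252,120
Penalty before surcharge: £252,120 + £5,920 = £258,040
Administrative surcharge: 20% of £258,040 = £51,608
Total penalty: £258,040 + £51,608 = £309,648
Minimum £91,060: £309,648 meets the minimum, no increase.

£309,648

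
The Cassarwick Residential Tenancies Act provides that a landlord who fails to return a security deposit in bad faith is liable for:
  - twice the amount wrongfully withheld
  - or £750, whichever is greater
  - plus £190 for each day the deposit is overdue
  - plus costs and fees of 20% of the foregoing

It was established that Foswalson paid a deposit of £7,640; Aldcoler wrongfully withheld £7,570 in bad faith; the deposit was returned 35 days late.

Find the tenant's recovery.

£26,148

Doubled: 2 × £7,570 = £15,140
Minimum £750: £15,140 meets the minimum, no increase.
Late-return penalty: 35 × £190 = £6,650
Damages plus late penalty: £15,140 + £6,650 = £21,790
Costs and fees: 20% of £21,790 = £4,358
Total recovery: £21,790 + £4,358 = £26,148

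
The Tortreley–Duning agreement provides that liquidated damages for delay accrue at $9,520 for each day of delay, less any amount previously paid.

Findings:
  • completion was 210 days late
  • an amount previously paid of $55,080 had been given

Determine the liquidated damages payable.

Per-day damages: 210 × $9,520 = $1,999,200
Less amount previously paid: $1,999,200 − $55,080 = $1,944,120

Liquidated damages: $1,944,120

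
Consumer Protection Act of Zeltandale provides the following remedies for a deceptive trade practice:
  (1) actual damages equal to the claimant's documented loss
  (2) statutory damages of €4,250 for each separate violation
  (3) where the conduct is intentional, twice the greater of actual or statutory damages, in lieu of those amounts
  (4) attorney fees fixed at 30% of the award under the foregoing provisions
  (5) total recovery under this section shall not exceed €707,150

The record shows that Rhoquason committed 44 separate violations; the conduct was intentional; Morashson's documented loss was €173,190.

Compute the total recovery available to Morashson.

€486,200

Statutory damages: 44 × €4,250 = €187,000
Greater of actual damages (€173,190) or statutory damages (€187,000): €187,000
Doubled: 2 × €187,000 = €374,000
Attorney fees: 30% of €374,000 = €112,200
Total before cap: €374,000 + €112,200 = €486,200
Cap at €707,150: €486,200 is within the cap, no reduction.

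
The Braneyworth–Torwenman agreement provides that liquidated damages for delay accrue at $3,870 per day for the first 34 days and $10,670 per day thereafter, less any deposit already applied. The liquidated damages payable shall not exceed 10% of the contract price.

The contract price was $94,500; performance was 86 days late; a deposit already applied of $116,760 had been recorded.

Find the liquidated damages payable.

First 34 days: 34 × $3,870 = $131,580
Remaining days: (86 − 34) × $10,670 = $554,840
Accrued per-day damages: $131,580 + $554,840 = $686,420
Less deposit already applied: $686,420 − $116,760 = $569,660
Cap: 10% of $94,500 = $9,450
Cap at $9,450: $569,660 exceeds the cap → $9,450

Liquidated damages: $9,450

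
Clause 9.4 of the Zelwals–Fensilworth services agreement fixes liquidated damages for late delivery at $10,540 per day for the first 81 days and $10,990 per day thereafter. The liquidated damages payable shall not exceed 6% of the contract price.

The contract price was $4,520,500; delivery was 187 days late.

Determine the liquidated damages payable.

$271,230

First 81 days: 81 × $10,540 = $853,740
Remaining days: (187 − 81) × $10,990 = $1,164,940
Accrued per-day damages: $853,740 + $1,164,940 = $2,018,680
Cap: 6% of $4,520,500 = $271,230
Cap at $271,230: $2,018,680 exceeds the cap → $271,230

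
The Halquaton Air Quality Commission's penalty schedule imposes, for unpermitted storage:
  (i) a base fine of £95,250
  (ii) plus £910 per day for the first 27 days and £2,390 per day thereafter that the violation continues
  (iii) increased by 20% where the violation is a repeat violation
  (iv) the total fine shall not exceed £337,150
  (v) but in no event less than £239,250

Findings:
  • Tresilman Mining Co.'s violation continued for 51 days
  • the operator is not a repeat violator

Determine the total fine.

£239,250

First 27 days: 27 × £910 = £24,570
Remaining days: (51 − 27) × £2,390 = £57,360
Per-day component: £24,570 + £57,360 = £81,930
Base plus per-day: £95,250 + £81,930 = £177,180
The operator is not a repeat violator: no 20% increase.
Cap at £337,150: £177,180 is within the cap, no reduction.
Minimum £239,250: £177,180 is below the minimum → £239,250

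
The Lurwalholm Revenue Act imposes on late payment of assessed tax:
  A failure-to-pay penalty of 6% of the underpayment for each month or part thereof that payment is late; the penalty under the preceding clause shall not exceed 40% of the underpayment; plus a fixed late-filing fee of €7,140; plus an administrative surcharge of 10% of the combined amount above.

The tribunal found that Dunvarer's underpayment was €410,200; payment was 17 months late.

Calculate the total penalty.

Accrued rate: 6% × 17 = 102%, capped at 40% → 40%
Failure-to-pay penalty: 40% of €410,200 = €164,080
Penalty before surcharge: €164,080 + €7,140 = €171,220
Administrative surcharge: 10% of €171,220 = €17,122
Total penalty: €171,220 + €17,122 = €188,342

€188,342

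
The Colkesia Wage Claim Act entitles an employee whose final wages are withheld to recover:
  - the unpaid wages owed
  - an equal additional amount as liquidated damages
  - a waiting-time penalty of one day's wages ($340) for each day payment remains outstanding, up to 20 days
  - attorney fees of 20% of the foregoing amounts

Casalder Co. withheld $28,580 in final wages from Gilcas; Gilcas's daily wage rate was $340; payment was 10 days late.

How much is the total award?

Liquidated damages (equal amount): $28,580
Penalty days: min(10, 20) = 10
Waiting-time penalty: 10 × $340 = $3,400
Subtotal: $28,580 + $28,580 + $3,400 = $60,560
Attorney fees: 20% of $60,560 = $12,112
Total award: $60,560 + $12,112 = $72,672

$72,672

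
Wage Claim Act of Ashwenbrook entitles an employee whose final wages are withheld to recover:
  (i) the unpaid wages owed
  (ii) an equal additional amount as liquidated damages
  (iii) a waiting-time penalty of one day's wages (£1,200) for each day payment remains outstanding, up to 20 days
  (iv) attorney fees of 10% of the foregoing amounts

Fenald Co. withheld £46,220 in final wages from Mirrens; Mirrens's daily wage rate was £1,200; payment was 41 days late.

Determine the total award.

£128,084

Liquidated damages (equal amount): £46,220
Penalty days: min(41, 20) = 20
Waiting-time penalty: 20 × £1,200 = £24,000
Subtotal: £46,220 + £46,220 + £24,000 = £116,440
Attorney fees: 10% of £116,440 = £11,644
Total award: £116,440 + £11,644 = £128,084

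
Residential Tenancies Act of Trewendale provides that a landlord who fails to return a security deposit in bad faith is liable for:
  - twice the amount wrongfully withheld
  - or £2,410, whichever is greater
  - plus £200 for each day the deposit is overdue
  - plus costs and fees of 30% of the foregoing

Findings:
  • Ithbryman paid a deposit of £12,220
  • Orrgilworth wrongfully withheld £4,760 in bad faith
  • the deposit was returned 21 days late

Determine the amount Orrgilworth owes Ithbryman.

£17,836

Doubled: 2 × £4,760 = £9,520
Minimum £2,410: £9,520 meets the minimum, no increase.
Late-return penalty: 21 × £200 = £4,200
Damages plus late penalty: £9,520 + £4,200 = £13,720
Costs and fees: 30% of £13,720 = £4,116
Total recovery: £13,720 + £4,116 = £17,836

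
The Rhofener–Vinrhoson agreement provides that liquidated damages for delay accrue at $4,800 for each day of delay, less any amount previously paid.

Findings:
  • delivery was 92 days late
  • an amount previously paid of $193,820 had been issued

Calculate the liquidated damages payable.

Per-day damages: 92 × $4,800 = $441,600
Less amount previously paid: $441,600 − $193,820 = $247,780

$247,780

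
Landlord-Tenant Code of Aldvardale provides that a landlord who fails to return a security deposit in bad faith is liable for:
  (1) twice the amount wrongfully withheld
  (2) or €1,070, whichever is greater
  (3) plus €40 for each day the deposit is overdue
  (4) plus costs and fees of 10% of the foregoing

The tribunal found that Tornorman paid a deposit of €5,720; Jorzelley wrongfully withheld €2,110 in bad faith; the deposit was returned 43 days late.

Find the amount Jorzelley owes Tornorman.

Recovery: €6,534

Doubled: 2 × €2,110 = €4,220
Minimum €1,070: €4,220 meets the minimum, no increase.
Late-return penalty: 43 × €40 = €1,720
Damages plus late penalty: €4,220 + €1,720 = €5,940
Costs and fees: 10% of €5,940 = €594
Total recovery: €5,940 + €594 = €6,534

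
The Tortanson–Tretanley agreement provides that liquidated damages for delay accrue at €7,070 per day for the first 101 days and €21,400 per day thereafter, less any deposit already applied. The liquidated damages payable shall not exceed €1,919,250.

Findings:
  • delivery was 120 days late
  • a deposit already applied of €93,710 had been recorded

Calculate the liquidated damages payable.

First 101 days: 101 × €7,070 = €714,070
Remaining days: (120 − 101) × €21,400 = €406,600
Accrued per-day damages: €714,070 + €406,600 = €1,120,670
Less deposit already applied: €1,120,670 − €93,710 = €1,026,960
Cap at €1,919,250: €1,026,960 is within the cap, no reduction.

€1,026,960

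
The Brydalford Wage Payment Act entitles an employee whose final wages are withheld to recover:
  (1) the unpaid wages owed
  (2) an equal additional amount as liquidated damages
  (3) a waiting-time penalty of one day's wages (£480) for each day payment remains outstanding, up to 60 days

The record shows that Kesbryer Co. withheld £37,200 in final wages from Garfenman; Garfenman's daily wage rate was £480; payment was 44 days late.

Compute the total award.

Total award: £95,520

Liquidated damages (equal amount): £37,200
Penalty days: min(44, 60) = 44
Waiting-time penalty: 44 × £480 = £21,120
Total award: £37,200 + £37,200 + £21,120 = £95,520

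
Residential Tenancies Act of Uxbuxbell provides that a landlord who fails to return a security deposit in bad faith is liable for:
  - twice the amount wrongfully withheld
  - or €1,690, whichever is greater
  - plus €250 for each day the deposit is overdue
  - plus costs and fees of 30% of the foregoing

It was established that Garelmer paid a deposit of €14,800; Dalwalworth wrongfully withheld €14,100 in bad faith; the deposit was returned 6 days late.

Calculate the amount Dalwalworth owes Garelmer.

Doubled: 2 × €14,100 = €28,200
Minimum €1,690: €28,200 meets the minimum, no increase.
Late-return penalty: 6 × €250 = €1,500
Damages plus late penalty: €28,200 + €1,500 = €29,700
Costs and fees: 30% of €29,700 = €8,910
Total recovery: €29,700 + €8,910 = €38,610

Recovery: €38,610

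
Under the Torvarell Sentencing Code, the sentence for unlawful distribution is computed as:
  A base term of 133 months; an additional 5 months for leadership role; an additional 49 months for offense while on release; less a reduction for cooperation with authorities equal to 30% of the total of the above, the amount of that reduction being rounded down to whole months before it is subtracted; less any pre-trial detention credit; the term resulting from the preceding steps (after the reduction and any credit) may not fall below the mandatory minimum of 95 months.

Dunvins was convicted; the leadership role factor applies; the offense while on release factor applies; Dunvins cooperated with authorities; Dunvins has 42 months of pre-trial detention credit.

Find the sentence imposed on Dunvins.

95 months

Leadership role enhancement: +5 months
Offense while on release enhancement: +49 months
Adjusted term: 133 months + 5 months + 49 months = 187 months
Cooperation with authorities reduction: 30% of 187 months = 56 months (rounded down)
After reduction: 187 − 56 = 131 months
Less pre-trial detention credit: 131 months − 42 months = 89 months
Minimum 95 months: 89 months is below the minimum → 95 months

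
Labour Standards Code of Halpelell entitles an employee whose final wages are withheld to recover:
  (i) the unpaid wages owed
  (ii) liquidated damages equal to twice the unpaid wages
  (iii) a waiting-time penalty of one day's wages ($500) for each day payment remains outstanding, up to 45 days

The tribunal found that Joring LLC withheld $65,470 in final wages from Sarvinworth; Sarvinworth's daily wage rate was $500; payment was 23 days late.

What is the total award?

Doubled: 2 × $65,470 = $130,940
Penalty days: min(23, 45) = 23
Waiting-time penalty: 23 × $500 = $11,500
Total award: $65,470 + $130,940 + $11,500 = $207,910

$207,910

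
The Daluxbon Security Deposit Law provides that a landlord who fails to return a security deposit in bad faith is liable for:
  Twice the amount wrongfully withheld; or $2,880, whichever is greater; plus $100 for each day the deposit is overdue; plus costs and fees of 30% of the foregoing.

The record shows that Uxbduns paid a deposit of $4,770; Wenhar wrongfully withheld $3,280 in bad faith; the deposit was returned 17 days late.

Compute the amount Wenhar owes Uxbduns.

$10,738

Doubled: 2 × $3,280 = $6,560
Minimum $2,880: $6,560 meets the minimum, no increase.
Late-return penalty: 17 × $100 = $1,700
Damages plus late penalty: $6,560 + $1,700 = $8,260
Costs and fees: 30% of $8,260 = $2,478
Total recovery: $8,260 + $2,478 = $10,738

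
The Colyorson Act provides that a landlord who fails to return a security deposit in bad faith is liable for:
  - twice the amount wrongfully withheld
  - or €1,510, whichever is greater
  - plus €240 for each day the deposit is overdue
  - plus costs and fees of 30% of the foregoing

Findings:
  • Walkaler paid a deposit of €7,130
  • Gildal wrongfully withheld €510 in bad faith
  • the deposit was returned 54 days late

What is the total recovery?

Doubled: 2 × €510 = €1,020
Minimum €1,510: €1,020 is below the minimum → €1,510
Late-return penalty: 54 × €240 = €12,960
Damages plus late penalty: €1,510 + €12,960 = €14,470
Costs and fees: 30% of €14,470 = €4,341
Total recovery: €14,470 + €4,341 = €18,811

€18,811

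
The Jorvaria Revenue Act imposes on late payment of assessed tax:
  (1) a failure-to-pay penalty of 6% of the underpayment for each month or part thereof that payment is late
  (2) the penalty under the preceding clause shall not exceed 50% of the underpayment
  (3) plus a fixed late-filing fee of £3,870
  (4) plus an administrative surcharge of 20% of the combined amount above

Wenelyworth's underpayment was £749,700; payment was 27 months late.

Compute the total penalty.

Accrued rate: 6% × 27 = 162%, capped at 50% → 50%
Failure-to-pay penalty: 50% of £749,700 = £374,850
Penalty before surcharge: £374,850 + £3,870 = £378,720
Administrative surcharge: 20% of £378,720 = £75,744
Total penalty: £378,720 + £75,744 = £454,464

£454,464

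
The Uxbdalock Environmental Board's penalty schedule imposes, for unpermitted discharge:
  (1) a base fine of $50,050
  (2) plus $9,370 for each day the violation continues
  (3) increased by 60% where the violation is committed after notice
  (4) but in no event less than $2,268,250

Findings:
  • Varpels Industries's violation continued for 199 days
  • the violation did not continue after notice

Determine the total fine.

Per-day component: 199 × $9,370 = $1,864,630
Base plus per-day: $50,050 + $1,864,630 = $1,914,680
The violation did not continue after notice: no 60% increase.
Minimum $2,268,250: $1,914,680 is below the minimum → $2,268,250

$2,268,250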